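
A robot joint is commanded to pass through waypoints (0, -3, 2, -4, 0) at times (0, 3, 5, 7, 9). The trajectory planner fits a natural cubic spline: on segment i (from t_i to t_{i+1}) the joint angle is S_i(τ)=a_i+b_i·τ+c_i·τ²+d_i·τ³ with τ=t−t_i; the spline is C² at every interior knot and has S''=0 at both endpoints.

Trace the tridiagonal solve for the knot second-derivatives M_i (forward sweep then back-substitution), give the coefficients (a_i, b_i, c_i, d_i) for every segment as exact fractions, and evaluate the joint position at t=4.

  seg 0: a=0 b=-761/284 c=0 d=53/284
  seg 1: a=-3 b=335/142 c=477/284 d=-457/568
  seg 2: a=2 b=-41/71 c=-447/142 d=275/284
  seg 3: a=-4 b=-110/71 c=189/71 d=-63/142
S(4) = 133/568

Δ: Δ0=-1, Δ1=5/2, Δ2=-3, Δ3=2
row 1: diag=10, rhs=21; c'=1/5, d'=21/10
row 2: denom=8−2·1/5=38/5; d'=(-33−2·21/10)/(38/5)=-93/19
row 3: denom=8−2·5/19=142/19; d'=(30−2·-93/19)/(142/19)=378/71
back: M3=378/71
back: M2=-93/19−5/19·378/71=-447/71
back: M1=21/10−1/5·-447/71=477/142
M: M0=0, M1=477/142, M2=-447/71, M3=378/71, M4=0
seg 0: a=0, c=M0/2=0, d=(M1−M0)/(6·3)=53/284, b=Δ0−h0·(2M0+M1)/6=-761/284
seg 1: a=-3, c=M1/2=477/284, d=(M2−M1)/(6·2)=-457/568, b=Δ1−h1·(2M1+M2)/6=335/142
seg 2: a=2, c=M2/2=-447/142, d=(M3−M2)/(6·2)=275/284, b=Δ2−h2·(2M2+M3)/6=-41/71
seg 3: a=-4, c=M3/2=189/71, d=(M4−M3)/(6·2)=-63/142, b=Δ3−h3·(2M3+M4)/6=-110/71
t_q=4 → seg 1, τ=1; S=-3+335/142·τ+477/284·τ²+-457/568·τ³=133/568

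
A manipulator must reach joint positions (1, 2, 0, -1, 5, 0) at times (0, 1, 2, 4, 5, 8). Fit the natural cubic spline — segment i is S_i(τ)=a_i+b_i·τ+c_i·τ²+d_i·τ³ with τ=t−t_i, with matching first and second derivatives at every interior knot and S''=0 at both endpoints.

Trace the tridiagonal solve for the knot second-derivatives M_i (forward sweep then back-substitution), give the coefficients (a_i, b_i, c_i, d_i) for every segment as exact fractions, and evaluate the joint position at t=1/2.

  seg 0: a=1 b=9925/5718 c=0 d=-4207/5718
  seg 1: a=2 b=-1348/2859 c=-4207/1906 d=3881/5718
  seg 2: a=0 b=-16295/5718 c=-163/953 d=1924/2859
  seg 3: a=-1 b=25969/5718 c=3685/953 d=-13771/5718
  seg 4: a=5 b=14438/2859 c=-6401/1906 d=6401/17154
S(1/2) = 27079/15248

Δ: Δ0=1, Δ1=-2, Δ2=-1/2, Δ3=6, Δ4=-5/3
row 1: diag=4, rhs=-18; c'=1/4, d'=-9/2
row 2: denom=6−1·1/4=23/4; d'=(9−1·-9/2)/(23/4)=54/23
row 3: denom=6−2·8/23=122/23; d'=(39−2·54/23)/(122/23)=789/122
row 4: denom=8−1·23/122=953/122; d'=(-46−1·789/122)/(953/122)=-6401/953
back: M4=-6401/953
back: M3=789/122−23/122·-6401/953=7370/953
back: M2=54/23−8/23·7370/953=-326/953
back: M1=-9/2−1/4·-326/953=-4207/953
M: M0=0, M1=-4207/953, M2=-326/953, M3=7370/953, M4=-6401/953, M5=0
seg 0: a=1, c=M0/2=0, d=(M1−M0)/(6·1)=-4207/5718, b=Δ0−h0·(2M0+M1)/6=9925/5718
seg 1: a=2, c=M1/2=-4207/1906, d=(M2−M1)/(6·1)=3881/5718, b=Δ1−h1·(2M1+M2)/6=-1348/2859
seg 2: a=0, c=M2/2=-163/953, d=(M3−M2)/(6·2)=1924/2859, b=Δ2−h2·(2M2+M3)/6=-16295/5718
seg 3: a=-1, c=M3/2=3685/953, d=(M4−M3)/(6·1)=-13771/5718, b=Δ3−h3·(2M3+M4)/6=25969/5718
seg 4: a=5, c=M4/2=-6401/1906, d=(M5−M4)/(6·3)=6401/17154, b=Δ4−h4·(2M4+M5)/6=14438/2859
t_q=1/2 → seg 0, τ=1/2; S=1+9925/5718·τ+0·τ²+-4207/5718·τ³=27079/15248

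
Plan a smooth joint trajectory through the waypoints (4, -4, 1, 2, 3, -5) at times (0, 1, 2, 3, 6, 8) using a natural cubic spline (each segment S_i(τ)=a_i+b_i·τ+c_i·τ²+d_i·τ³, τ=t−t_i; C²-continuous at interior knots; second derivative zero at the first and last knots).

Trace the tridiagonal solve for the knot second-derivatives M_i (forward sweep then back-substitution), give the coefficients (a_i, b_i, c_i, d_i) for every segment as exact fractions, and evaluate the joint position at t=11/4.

Δ: Δ0=-8, Δ1=5, Δ2=1, Δ3=1/3, Δ4=-4
row 1: diag=4, rhs=78; c'=1/4, d'=39/2
row 2: denom=4−1·1/4=15/4; d'=(-24−1·39/2)/(15/4)=-58/5
row 3: denom=8−1·4/15=116/15; d'=(-4−1·-58/5)/(116/15)=57/58
row 4: denom=10−3·45/116=1025/116; d'=(-26−3·57/58)/(1025/116)=-3358/1025
back: M4=-3358/1025
back: M3=57/58−45/116·-3358/1025=462/205
back: M2=-58/5−4/15·462/205=-12506/1025
back: M1=39/2−1/4·-12506/1025=23114/1025
M: M0=0, M1=23114/1025, M2=-12506/1025, M3=462/205, M4=-3358/1025, M5=0
seg 0: a=4, c=M0/2=0, d=(M1−M0)/(6·1)=11557/3075, b=Δ0−h0·(2M0+M1)/6=-36157/3075
seg 1: a=-4, c=M1/2=11557/1025, d=(M2−M1)/(6·1)=-3562/615, b=Δ1−h1·(2M1+M2)/6=-1486/3075
seg 2: a=1, c=M2/2=-6253/1025, d=(M3−M2)/(6·1)=7408/3075, b=Δ2−h2·(2M2+M3)/6=14426/3075
seg 3: a=2, c=M3/2=231/205, d=(M4−M3)/(6·3)=-2834/9225, b=Δ3−h3·(2M3+M4)/6=-868/3075
seg 4: a=3, c=M4/2=-1679/1025, d=(M5−M4)/(6·2)=1679/6150, b=Δ4−h4·(2M4+M5)/6=-5584/3075
t_q=11/4 → seg 2, τ=3/4; S=1+14426/3075·τ+-6253/1025·τ²+7408/3075·τ³=6899/3280

  seg 0: a=4 b=-36157/3075 c=0 d=11557/3075
  seg 1: a=-4 b=-1486/3075 c=11557/1025 d=-3562/615
  seg 2: a=1 b=14426/3075 c=-6253/1025 d=7408/3075
  seg 3: a=2 b=-868/3075 c=231/205 d=-2834/9225
  seg 4: a=3 b=-5584/3075 c=-1679/1025 d=1679/6150
S(11/4) = 6899/3280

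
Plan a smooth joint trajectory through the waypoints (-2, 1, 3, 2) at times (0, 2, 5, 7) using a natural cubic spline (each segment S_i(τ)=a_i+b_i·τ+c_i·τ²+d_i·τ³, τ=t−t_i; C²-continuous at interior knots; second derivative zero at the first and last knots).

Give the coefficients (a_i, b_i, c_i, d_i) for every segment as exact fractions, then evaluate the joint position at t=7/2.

  seg 0: a=-2 b=877/546 c=0 d=-29/1092
  seg 1: a=1 b=703/546 c=-29/182 d=-1/63
  seg 2: a=3 b=-53/546 c=-55/182 d=55/1092
S(7/2) = 131/52

Δ: Δ0=3/2, Δ1=2/3, Δ2=-1/2
row 1: diag=10, rhs=-5; c'=3/10, d'=-1/2
row 2: denom=10−3·3/10=91/10; d'=(-7−3·-1/2)/(91/10)=-55/91
back: M2=-55/91
back: M1=-1/2−3/10·-55/91=-29/91
M: M0=0, M1=-29/91, M2=-55/91, M3=0
seg 0: a=-2, c=M0/2=0, d=(M1−M0)/(6·2)=-29/1092, b=Δ0−h0·(2M0+M1)/6=877/546
seg 1: a=1, c=M1/2=-29/182, d=(M2−M1)/(6·3)=-1/63, b=Δ1−h1·(2M1+M2)/6=703/546
seg 2: a=3, c=M2/2=-55/182, d=(M3−M2)/(6·2)=55/1092, b=Δ2−h2·(2M2+M3)/6=-53/546
t_q=7/2 → seg 1, τ=3/2; S=1+703/546·τ+-29/182·τ²+-1/63·τ³=131/52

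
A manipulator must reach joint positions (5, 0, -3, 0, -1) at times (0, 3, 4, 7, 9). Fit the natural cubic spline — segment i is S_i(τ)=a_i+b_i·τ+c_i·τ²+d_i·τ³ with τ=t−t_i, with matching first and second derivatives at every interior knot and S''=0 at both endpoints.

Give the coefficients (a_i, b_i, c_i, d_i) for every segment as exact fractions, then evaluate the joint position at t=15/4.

Δ: Δ0=-5/3, Δ1=-3, Δ2=1, Δ3=-1/2
row 1: diag=8, rhs=-8; c'=1/8, d'=-1
row 2: denom=8−1·1/8=63/8; d'=(24−1·-1)/(63/8)=200/63
row 3: denom=10−3·8/21=62/7; d'=(-9−3·200/63)/(62/7)=-389/186
back: M3=-389/186
back: M2=200/63−8/21·-389/186=1108/279
back: M1=-1−1/8·1108/279=-835/558
M: M0=0, M1=-835/558, M2=1108/279, M3=-389/186, M4=0
seg 0: a=5, c=M0/2=0, d=(M1−M0)/(6·3)=-835/10044, b=Δ0−h0·(2M0+M1)/6=-1025/1116
seg 1: a=0, c=M1/2=-835/1116, d=(M2−M1)/(6·1)=113/124, b=Δ1−h1·(2M1+M2)/6=-1765/558
seg 2: a=-3, c=M2/2=554/279, d=(M3−M2)/(6·3)=-3383/10044, b=Δ2−h2·(2M2+M3)/6=-2149/1116
seg 3: a=0, c=M3/2=-389/372, d=(M4−M3)/(6·2)=389/2232, b=Δ3−h3·(2M3+M4)/6=499/558
t_q=15/4 → seg 1, τ=3/4; S=0+-1765/558·τ+-835/1116·τ²+113/124·τ³=-57347/23808

  seg 0: a=5 b=-1025/1116 c=0 d=-835/10044
  seg 1: a=0 b=-1765/558 c=-835/1116 d=113/124
  seg 2: a=-3 b=-2149/1116 c=554/279 d=-3383/10044
  seg 3: a=0 b=499/558 c=-389/372 d=389/2232
S(15/4) = -57347/23808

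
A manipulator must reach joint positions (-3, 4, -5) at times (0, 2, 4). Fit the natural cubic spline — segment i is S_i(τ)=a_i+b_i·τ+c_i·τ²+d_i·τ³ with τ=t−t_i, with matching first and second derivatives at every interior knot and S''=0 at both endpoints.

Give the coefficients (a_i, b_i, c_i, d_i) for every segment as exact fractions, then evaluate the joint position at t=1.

  seg 0: a=-3 b=11/2 c=0 d=-1/2
  seg 1: a=4 b=-1/2 c=-3 d=1/2
S(1) = 2

Δ: Δ0=7/2, Δ1=-9/2
row 1: diag=8, rhs=-48; c'=1/4, d'=-6
back: M1=-6
M: M0=0, M1=-6, M2=0
seg 0: a=-3, c=M0/2=0, d=(M1−M0)/(6·2)=-1/2, b=Δ0−h0·(2M0+M1)/6=11/2
seg 1: a=4, c=M1/2=-3, d=(M2−M1)/(6·2)=1/2, b=Δ1−h1·(2M1+M2)/6=-1/2
t_q=1 → seg 0, τ=1; S=-3+11/2·τ+0·τ²+-1/2·τ³=2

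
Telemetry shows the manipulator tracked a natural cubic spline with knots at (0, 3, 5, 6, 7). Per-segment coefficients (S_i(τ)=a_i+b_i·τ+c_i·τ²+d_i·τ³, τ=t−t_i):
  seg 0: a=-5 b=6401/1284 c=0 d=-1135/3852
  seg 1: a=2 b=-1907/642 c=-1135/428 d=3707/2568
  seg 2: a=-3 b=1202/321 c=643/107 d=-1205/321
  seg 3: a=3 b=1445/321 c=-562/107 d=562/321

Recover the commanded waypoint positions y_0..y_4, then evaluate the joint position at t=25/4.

y_0 = S_0(0) = a_0 = -5
y_1 = S_1(0) = a_1 = 2
y_2 = S_2(0) = a_2 = -3
y_3 = S_3(0) = a_3 = 3
y_4 = S_3(1) = 4
t_q=25/4 is in segment 3 (τ=1/4); S_3(τ)=13095/3424

y_0=-5 y_1=2 y_2=-3 y_3=3 y_4=4
S(25/4) = 13095/3424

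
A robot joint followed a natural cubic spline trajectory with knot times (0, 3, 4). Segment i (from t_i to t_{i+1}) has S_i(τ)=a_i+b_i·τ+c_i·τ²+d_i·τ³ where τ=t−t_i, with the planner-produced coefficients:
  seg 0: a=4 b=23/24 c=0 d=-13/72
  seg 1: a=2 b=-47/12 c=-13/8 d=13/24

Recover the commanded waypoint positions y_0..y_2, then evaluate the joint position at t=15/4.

y_0 = S_0(0) = a_0 = 4
y_1 = S_1(0) = a_1 = 2
y_2 = S_1(1) = -3
t_q=15/4 is in segment 1 (τ=3/4); S_1(τ)=-831/512

y_0=4 y_1=2 y_2=-3
S(15/4) = -831/512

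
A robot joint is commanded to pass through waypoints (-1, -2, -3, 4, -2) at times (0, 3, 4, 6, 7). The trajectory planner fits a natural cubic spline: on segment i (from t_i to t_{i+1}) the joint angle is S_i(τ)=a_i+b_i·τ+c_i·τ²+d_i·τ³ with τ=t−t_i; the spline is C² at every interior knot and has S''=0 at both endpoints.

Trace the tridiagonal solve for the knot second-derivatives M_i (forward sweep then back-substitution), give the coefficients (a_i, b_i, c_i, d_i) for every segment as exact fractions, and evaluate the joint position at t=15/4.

  seg 0: a=-1 b=178/375 c=0 d=-101/1125
  seg 1: a=-2 b=-731/375 c=-101/125 d=659/375
  seg 2: a=-3 b=128/75 c=558/125 d=-5351/3000
  seg 3: a=4 b=-1381/750 c=-3119/500 d=3119/1500
S(15/4) = -25401/8000

Δ: Δ0=-1/3, Δ1=-1, Δ2=7/2, Δ3=-6
row 1: diag=8, rhs=-4; c'=1/8, d'=-1/2
row 2: denom=6−1·1/8=47/8; d'=(27−1·-1/2)/(47/8)=220/47
row 3: denom=6−2·16/47=250/47; d'=(-57−2·220/47)/(250/47)=-3119/250
back: M3=-3119/250
back: M2=220/47−16/47·-3119/250=1116/125
back: M1=-1/2−1/8·1116/125=-202/125
M: M0=0, M1=-202/125, M2=1116/125, M3=-3119/250, M4=0
seg 0: a=-1, c=M0/2=0, d=(M1−M0)/(6·3)=-101/1125, b=Δ0−h0·(2M0+M1)/6=178/375
seg 1: a=-2, c=M1/2=-101/125, d=(M2−M1)/(6·1)=659/375, b=Δ1−h1·(2M1+M2)/6=-731/375
seg 2: a=-3, c=M2/2=558/125, d=(M3−M2)/(6·2)=-5351/3000, b=Δ2−h2·(2M2+M3)/6=128/75
seg 3: a=4, c=M3/2=-3119/500, d=(M4−M3)/(6·1)=3119/1500, b=Δ3−h3·(2M3+M4)/6=-1381/750
t_q=15/4 → seg 1, τ=3/4; S=-2+-731/375·τ+-101/125·τ²+659/375·τ³=-25401/8000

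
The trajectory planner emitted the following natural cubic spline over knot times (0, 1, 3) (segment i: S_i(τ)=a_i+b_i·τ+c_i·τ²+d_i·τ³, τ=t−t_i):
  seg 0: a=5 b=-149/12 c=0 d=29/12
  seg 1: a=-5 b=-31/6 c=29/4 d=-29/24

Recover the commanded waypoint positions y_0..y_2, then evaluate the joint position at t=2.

y_0 = S_0(0) = a_0 = 5
y_1 = S_1(0) = a_1 = -5
y_2 = S_1(2) = 4
t_q=2 is in segment 1 (τ=1); S_1(τ)=-33/8

y_0=5 y_1=-5 y_2=4
S(2) = -33/8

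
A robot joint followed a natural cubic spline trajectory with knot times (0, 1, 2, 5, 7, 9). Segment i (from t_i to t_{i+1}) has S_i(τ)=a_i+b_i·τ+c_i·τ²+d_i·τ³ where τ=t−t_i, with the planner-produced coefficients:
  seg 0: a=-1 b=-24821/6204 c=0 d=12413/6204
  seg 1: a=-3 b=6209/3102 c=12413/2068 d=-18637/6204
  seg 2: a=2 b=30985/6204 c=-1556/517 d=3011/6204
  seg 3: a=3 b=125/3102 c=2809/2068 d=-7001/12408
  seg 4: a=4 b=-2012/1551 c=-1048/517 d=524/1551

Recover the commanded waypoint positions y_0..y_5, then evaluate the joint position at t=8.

y_0=-1 y_1=-3 y_2=2 y_3=3 y_4=4 y_5=-4
S(8) = 524/517

y_0 = S_0(0) = a_0 = -1
y_1 = S_1(0) = a_1 = -3
y_2 = S_2(0) = a_2 = 2
y_3 = S_3(0) = a_3 = 3
y_4 = S_4(0) = a_4 = 4
y_5 = S_4(2) = -4
t_q=8 is in segment 4 (τ=1); S_4(τ)=524/517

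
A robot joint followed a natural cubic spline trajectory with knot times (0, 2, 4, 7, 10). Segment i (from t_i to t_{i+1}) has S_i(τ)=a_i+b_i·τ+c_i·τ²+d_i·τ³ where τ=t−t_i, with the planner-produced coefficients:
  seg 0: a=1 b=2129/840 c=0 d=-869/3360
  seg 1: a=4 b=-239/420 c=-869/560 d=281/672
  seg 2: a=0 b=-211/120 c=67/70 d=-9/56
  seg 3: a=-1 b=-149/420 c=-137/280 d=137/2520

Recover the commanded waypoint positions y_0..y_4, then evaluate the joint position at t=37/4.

y_0=1 y_1=4 y_2=0 y_3=-1 y_4=-5
S(37/4) = -13103/3584

y_0 = S_0(0) = a_0 = 1
y_1 = S_1(0) = a_1 = 4
y_2 = S_2(0) = a_2 = 0
y_3 = S_3(0) = a_3 = -1
y_4 = S_3(3) = -5
t_q=37/4 is in segment 3 (τ=9/4); S_3(τ)=-13103/3584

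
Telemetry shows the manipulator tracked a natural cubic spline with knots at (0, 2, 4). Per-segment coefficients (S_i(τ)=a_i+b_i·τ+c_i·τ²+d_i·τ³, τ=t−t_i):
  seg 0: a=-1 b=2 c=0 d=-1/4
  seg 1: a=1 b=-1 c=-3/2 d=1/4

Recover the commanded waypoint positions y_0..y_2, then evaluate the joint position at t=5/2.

y_0=-1 y_1=1 y_2=-5
S(5/2) = 5/32

y_0 = S_0(0) = a_0 = -1
y_1 = S_1(0) = a_1 = 1
y_2 = S_1(2) = -5
t_q=5/2 is in segment 1 (τ=1/2); S_1(τ)=5/32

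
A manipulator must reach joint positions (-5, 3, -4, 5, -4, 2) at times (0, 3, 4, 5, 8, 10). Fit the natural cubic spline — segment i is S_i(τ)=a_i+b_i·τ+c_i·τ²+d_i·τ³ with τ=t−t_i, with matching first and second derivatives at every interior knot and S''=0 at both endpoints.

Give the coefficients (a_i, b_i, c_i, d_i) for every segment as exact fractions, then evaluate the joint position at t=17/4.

  seg 0: a=-5 b=5808/707 c=0 d=-11768/19089
  seg 1: a=3 b=-5960/707 c=-11768/2121 d=14801/2121
  seg 2: a=-4 b=2987/2121 c=32635/2121 d=-5511/707
  seg 3: a=5 b=18658/2121 c=-16964/2121 d=25871/19089
  seg 4: a=-4 b=-5513/2121 c=2969/707 d=-2969/4242
S(17/4) = -127059/45248

Δ: Δ0=8/3, Δ1=-7, Δ2=9, Δ3=-3, Δ4=3
row 1: diag=8, rhs=-58; c'=1/8, d'=-29/4
row 2: denom=4−1·1/8=31/8; d'=(96−1·-29/4)/(31/8)=826/31
row 3: denom=8−1·8/31=240/31; d'=(-72−1·826/31)/(240/31)=-1529/120
row 4: denom=10−3·31/80=707/80; d'=(36−3·-1529/120)/(707/80)=5938/707
back: M4=5938/707
back: M3=-1529/120−31/80·5938/707=-33928/2121
back: M2=826/31−8/31·-33928/2121=65270/2121
back: M1=-29/4−1/8·65270/2121=-23536/2121
M: M0=0, M1=-23536/2121, M2=65270/2121, M3=-33928/2121, M4=5938/707, M5=0
seg 0: a=-5, c=M0/2=0, d=(M1−M0)/(6·3)=-11768/19089, b=Δ0−h0·(2M0+M1)/6=5808/707
seg 1: a=3, c=M1/2=-11768/2121, d=(M2−M1)/(6·1)=14801/2121, b=Δ1−h1·(2M1+M2)/6=-5960/707
seg 2: a=-4, c=M2/2=32635/2121, d=(M3−M2)/(6·1)=-5511/707, b=Δ2−h2·(2M2+M3)/6=2987/2121
seg 3: a=5, c=M3/2=-16964/2121, d=(M4−M3)/(6·3)=25871/19089, b=Δ3−h3·(2M3+M4)/6=18658/2121
seg 4: a=-4, c=M4/2=2969/707, d=(M5−M4)/(6·2)=-2969/4242, b=Δ4−h4·(2M4+M5)/6=-5513/2121
t_q=17/4 → seg 2, τ=1/4; S=-4+2987/2121·τ+32635/2121·τ²+-5511/707·τ³=-127059/45248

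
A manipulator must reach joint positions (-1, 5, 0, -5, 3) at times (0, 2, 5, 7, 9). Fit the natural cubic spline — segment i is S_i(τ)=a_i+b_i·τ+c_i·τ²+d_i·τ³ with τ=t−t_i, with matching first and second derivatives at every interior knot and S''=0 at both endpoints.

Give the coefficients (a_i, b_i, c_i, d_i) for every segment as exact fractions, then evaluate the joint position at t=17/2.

Δ: Δ0=3, Δ1=-5/3, Δ2=-5/2, Δ3=4
row 1: diag=10, rhs=-28; c'=3/10, d'=-14/5
row 2: denom=10−3·3/10=91/10; d'=(-5−3·-14/5)/(91/10)=34/91
row 3: denom=8−2·20/91=688/91; d'=(39−2·34/91)/(688/91)=3481/688
back: M3=3481/688
back: M2=34/91−20/91·3481/688=-127/172
back: M1=-14/5−3/10·-127/172=-887/344
M: M0=0, M1=-887/344, M2=-127/172, M3=3481/688, M4=0
seg 0: a=-1, c=M0/2=0, d=(M1−M0)/(6·2)=-887/4128, b=Δ0−h0·(2M0+M1)/6=3983/1032
seg 1: a=5, c=M1/2=-887/688, d=(M2−M1)/(6·3)=211/2064, b=Δ1−h1·(2M1+M2)/6=661/516
seg 2: a=0, c=M2/2=-127/344, d=(M3−M2)/(6·2)=3989/8256, b=Δ2−h2·(2M2+M3)/6=-7625/2064
seg 3: a=-5, c=M3/2=3481/1376, d=(M4−M3)/(6·2)=-3481/8256, b=Δ3−h3·(2M3+M4)/6=647/1032
t_q=17/2 → seg 3, τ=3/2; S=-5+647/1032·τ+3481/1376·τ²+-3481/8256·τ³=4611/22016

  seg 0: a=-1 b=3983/1032 c=0 d=-887/4128
  seg 1: a=5 b=661/516 c=-887/688 d=211/2064
  seg 2: a=0 b=-7625/2064 c=-127/344 d=3989/8256
  seg 3: a=-5 b=647/1032 c=3481/1376 d=-3481/8256
S(17/2) = 4611/22016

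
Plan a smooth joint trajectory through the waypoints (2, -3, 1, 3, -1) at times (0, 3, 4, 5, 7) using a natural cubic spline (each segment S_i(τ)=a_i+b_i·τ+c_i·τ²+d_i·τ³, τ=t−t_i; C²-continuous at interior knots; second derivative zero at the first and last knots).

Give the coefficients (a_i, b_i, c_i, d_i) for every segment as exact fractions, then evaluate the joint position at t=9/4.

  seg 0: a=2 b=-2135/534 c=0 d=415/1602
  seg 1: a=-3 b=800/267 c=415/178 d=-709/534
  seg 2: a=1 b=1963/534 c=-147/89 d=-13/534
  seg 3: a=3 b=80/267 c=-307/178 d=307/1068
S(9/4) = -46081/11392

Δ: Δ0=-5/3, Δ1=4, Δ2=2, Δ3=-2
row 1: diag=8, rhs=34; c'=1/8, d'=17/4
row 2: denom=4−1·1/8=31/8; d'=(-12−1·17/4)/(31/8)=-130/31
row 3: denom=6−1·8/31=178/31; d'=(-24−1·-130/31)/(178/31)=-307/89
back: M3=-307/89
back: M2=-130/31−8/31·-307/89=-294/89
back: M1=17/4−1/8·-294/89=415/89
M: M0=0, M1=415/89, M2=-294/89, M3=-307/89, M4=0
seg 0: a=2, c=M0/2=0, d=(M1−M0)/(6·3)=415/1602, b=Δ0−h0·(2M0+M1)/6=-2135/534
seg 1: a=-3, c=M1/2=415/178, d=(M2−M1)/(6·1)=-709/534, b=Δ1−h1·(2M1+M2)/6=800/267
seg 2: a=1, c=M2/2=-147/89, d=(M3−M2)/(6·1)=-13/534, b=Δ2−h2·(2M2+M3)/6=1963/534
seg 3: a=3, c=M3/2=-307/178, d=(M4−M3)/(6·2)=307/1068, b=Δ3−h3·(2M3+M4)/6=80/267
t_q=9/4 → seg 0, τ=9/4; S=2+-2135/534·τ+0·τ²+415/1602·τ³=-46081/11392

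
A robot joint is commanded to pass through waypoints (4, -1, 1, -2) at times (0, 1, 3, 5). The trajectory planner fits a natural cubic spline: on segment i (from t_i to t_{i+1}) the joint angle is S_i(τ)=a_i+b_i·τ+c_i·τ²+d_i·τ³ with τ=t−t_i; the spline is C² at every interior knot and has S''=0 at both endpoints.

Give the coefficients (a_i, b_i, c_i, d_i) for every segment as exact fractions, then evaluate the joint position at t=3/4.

  seg 0: a=4 b=-273/44 c=0 d=53/44
  seg 1: a=-1 b=-57/22 c=159/44 d=-10/11
  seg 2: a=1 b=21/22 c=-81/44 d=27/88
S(3/4) = -409/2816

Δ: Δ0=-5, Δ1=1, Δ2=-3/2
row 1: diag=6, rhs=36; c'=1/3, d'=6
row 2: denom=8−2·1/3=22/3; d'=(-15−2·6)/(22/3)=-81/22
back: M2=-81/22
back: M1=6−1/3·-81/22=159/22
M: M0=0, M1=159/22, M2=-81/22, M3=0
seg 0: a=4, c=M0/2=0, d=(M1−M0)/(6·1)=53/44, b=Δ0−h0·(2M0+M1)/6=-273/44
seg 1: a=-1, c=M1/2=159/44, d=(M2−M1)/(6·2)=-10/11, b=Δ1−h1·(2M1+M2)/6=-57/22
seg 2: a=1, c=M2/2=-81/44, d=(M3−M2)/(6·2)=27/88, b=Δ2−h2·(2M2+M3)/6=21/22
t_q=3/4 → seg 0, τ=3/4; S=4+-273/44·τ+0·τ²+53/44·τ³=-409/2816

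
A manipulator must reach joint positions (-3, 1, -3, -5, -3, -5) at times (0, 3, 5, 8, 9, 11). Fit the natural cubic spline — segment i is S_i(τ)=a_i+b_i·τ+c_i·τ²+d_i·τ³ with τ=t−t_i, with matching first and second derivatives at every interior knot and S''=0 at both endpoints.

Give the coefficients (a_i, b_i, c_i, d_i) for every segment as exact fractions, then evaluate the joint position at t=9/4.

Δ: Δ0=4/3, Δ1=-2, Δ2=-2/3, Δ3=2, Δ4=-1
row 1: diag=10, rhs=-20; c'=1/5, d'=-2
row 2: denom=10−2·1/5=48/5; d'=(8−2·-2)/(48/5)=5/4
row 3: denom=8−3·5/16=113/16; d'=(16−3·5/4)/(113/16)=196/113
row 4: denom=6−1·16/113=662/113; d'=(-18−1·196/113)/(662/113)=-1115/331
back: M4=-1115/331
back: M3=196/113−16/113·-1115/331=732/331
back: M2=5/4−5/16·732/331=185/331
back: M1=-2−1/5·185/331=-699/331
M: M0=0, M1=-699/331, M2=185/331, M3=732/331, M4=-1115/331, M5=0
seg 0: a=-3, c=M0/2=0, d=(M1−M0)/(6·3)=-233/1986, b=Δ0−h0·(2M0+M1)/6=4745/1986
seg 1: a=1, c=M1/2=-699/662, d=(M2−M1)/(6·2)=221/993, b=Δ1−h1·(2M1+M2)/6=-773/993
seg 2: a=-3, c=M2/2=185/662, d=(M3−M2)/(6·3)=547/5958, b=Δ2−h2·(2M2+M3)/6=-2315/993
seg 3: a=-5, c=M3/2=366/331, d=(M4−M3)/(6·1)=-1847/1986, b=Δ3−h3·(2M3+M4)/6=3623/1986
seg 4: a=-3, c=M4/2=-1115/662, d=(M5−M4)/(6·2)=1115/3972, b=Δ4−h4·(2M4+M5)/6=1237/993
t_q=9/4 → seg 0, τ=9/4; S=-3+4745/1986·τ+0·τ²+-233/1986·τ³=44037/42368

  seg 0: a=-3 b=4745/1986 c=0 d=-233/1986
  seg 1: a=1 b=-773/993 c=-699/662 d=221/993
  seg 2: a=-3 b=-2315/993 c=185/662 d=547/5958
  seg 3: a=-5 b=3623/1986 c=366/331 d=-1847/1986
  seg 4: a=-3 b=1237/993 c=-1115/662 d=1115/3972
S(9/4) = 44037/42368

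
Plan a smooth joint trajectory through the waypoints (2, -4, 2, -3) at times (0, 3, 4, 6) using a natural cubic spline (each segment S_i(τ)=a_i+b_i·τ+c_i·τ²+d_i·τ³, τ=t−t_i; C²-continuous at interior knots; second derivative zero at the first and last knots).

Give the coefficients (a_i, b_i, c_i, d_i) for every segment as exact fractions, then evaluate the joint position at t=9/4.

Δ: Δ0=-2, Δ1=6, Δ2=-5/2
row 1: diag=8, rhs=48; c'=1/8, d'=6
row 2: denom=6−1·1/8=47/8; d'=(-51−1·6)/(47/8)=-456/47
back: M2=-456/47
back: M1=6−1/8·-456/47=339/47
M: M0=0, M1=339/47, M2=-456/47, M3=0
seg 0: a=2, c=M0/2=0, d=(M1−M0)/(6·3)=113/282, b=Δ0−h0·(2M0+M1)/6=-527/94
seg 1: a=-4, c=M1/2=339/94, d=(M2−M1)/(6·1)=-265/94, b=Δ1−h1·(2M1+M2)/6=245/47
seg 2: a=2, c=M2/2=-228/47, d=(M3−M2)/(6·2)=38/47, b=Δ2−h2·(2M2+M3)/6=373/94
t_q=9/4 → seg 0, τ=9/4; S=2+-527/94·τ+0·τ²+113/282·τ³=-36397/6016

  seg 0: a=2 b=-527/94 c=0 d=113/282
  seg 1: a=-4 b=245/47 c=339/94 d=-265/94
  seg 2: a=2 b=373/94 c=-228/47 d=38/47
S(9/4) = -36397/6016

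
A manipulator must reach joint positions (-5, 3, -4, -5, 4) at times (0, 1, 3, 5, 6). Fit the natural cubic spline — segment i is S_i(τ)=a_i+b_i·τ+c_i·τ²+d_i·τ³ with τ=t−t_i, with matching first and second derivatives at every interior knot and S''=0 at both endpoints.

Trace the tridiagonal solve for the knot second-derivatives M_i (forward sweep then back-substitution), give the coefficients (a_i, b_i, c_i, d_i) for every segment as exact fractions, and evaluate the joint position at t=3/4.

Δ: Δ0=8, Δ1=-7/2, Δ2=-1/2, Δ3=9
row 1: diag=6, rhs=-69; c'=1/3, d'=-23/2
row 2: denom=8−2·1/3=22/3; d'=(18−2·-23/2)/(22/3)=123/22
row 3: denom=6−2·3/11=60/11; d'=(57−2·123/22)/(60/11)=42/5
back: M3=42/5
back: M2=123/22−3/11·42/5=33/10
back: M1=-23/2−1/3·33/10=-63/5
M: M0=0, M1=-63/5, M2=33/10, M3=42/5, M4=0
seg 0: a=-5, c=M0/2=0, d=(M1−M0)/(6·1)=-21/10, b=Δ0−h0·(2M0+M1)/6=101/10
seg 1: a=3, c=M1/2=-63/10, d=(M2−M1)/(6·2)=53/40, b=Δ1−h1·(2M1+M2)/6=19/5
seg 2: a=-4, c=M2/2=33/20, d=(M3−M2)/(6·2)=17/40, b=Δ2−h2·(2M2+M3)/6=-11/2
seg 3: a=-5, c=M3/2=21/5, d=(M4−M3)/(6·1)=-7/5, b=Δ3−h3·(2M3+M4)/6=31/5
t_q=3/4 → seg 0, τ=3/4; S=-5+101/10·τ+0·τ²+-21/10·τ³=1081/640

  seg 0: a=-5 b=101/10 c=0 d=-21/10
  seg 1: a=3 b=19/5 c=-63/10 d=53/40
  seg 2: a=-4 b=-11/2 c=33/20 d=17/40
  seg 3: a=-5 b=31/5 c=21/5 d=-7/5
S(3/4) = 1081/640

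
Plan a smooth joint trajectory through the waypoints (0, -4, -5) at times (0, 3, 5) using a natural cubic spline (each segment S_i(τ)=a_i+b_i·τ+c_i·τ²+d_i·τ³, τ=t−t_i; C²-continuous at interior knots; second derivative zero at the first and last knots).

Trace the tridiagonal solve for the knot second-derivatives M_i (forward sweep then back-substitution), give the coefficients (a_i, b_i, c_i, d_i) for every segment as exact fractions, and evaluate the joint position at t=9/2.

  seg 0: a=0 b=-19/12 c=0 d=1/36
  seg 1: a=-4 b=-5/6 c=1/4 d=-1/24
S(9/2) = -309/64

Δ: Δ0=-4/3, Δ1=-1/2
row 1: diag=10, rhs=5; c'=1/5, d'=1/2
back: M1=1/2
M: M0=0, M1=1/2, M2=0
seg 0: a=0, c=M0/2=0, d=(M1−M0)/(6·3)=1/36, b=Δ0−h0·(2M0+M1)/6=-19/12
seg 1: a=-4, c=M1/2=1/4, d=(M2−M1)/(6·2)=-1/24, b=Δ1−h1·(2M1+M2)/6=-5/6
t_q=9/2 → seg 1, τ=3/2; S=-4+-5/6·τ+1/4·τ²+-1/24·τ³=-309/64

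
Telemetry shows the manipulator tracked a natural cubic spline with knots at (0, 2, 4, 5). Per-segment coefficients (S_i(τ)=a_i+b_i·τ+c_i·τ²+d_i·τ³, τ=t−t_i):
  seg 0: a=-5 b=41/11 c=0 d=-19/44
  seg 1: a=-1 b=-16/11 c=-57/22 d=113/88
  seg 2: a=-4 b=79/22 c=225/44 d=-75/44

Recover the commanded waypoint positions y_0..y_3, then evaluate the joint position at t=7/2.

y_0 = S_0(0) = a_0 = -5
y_1 = S_1(0) = a_1 = -1
y_2 = S_2(0) = a_2 = -4
y_3 = S_2(1) = 3
t_q=7/2 is in segment 1 (τ=3/2); S_1(τ)=-3293/704

y_0=-5 y_1=-1 y_2=-4 y_3=3
S(7/2) = -3293/704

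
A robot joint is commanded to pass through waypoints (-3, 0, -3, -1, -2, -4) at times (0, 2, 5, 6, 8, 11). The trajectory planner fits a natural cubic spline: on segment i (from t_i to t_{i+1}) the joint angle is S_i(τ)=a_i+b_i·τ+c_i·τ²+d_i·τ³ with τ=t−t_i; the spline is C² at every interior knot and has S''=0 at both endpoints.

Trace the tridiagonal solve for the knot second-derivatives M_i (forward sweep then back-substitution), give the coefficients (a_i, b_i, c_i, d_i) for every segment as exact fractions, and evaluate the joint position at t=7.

Δ: Δ0=3/2, Δ1=-1, Δ2=2, Δ3=-1/2, Δ4=-2/3
row 1: diag=10, rhs=-15; c'=3/10, d'=-3/2
row 2: denom=8−3·3/10=71/10; d'=(18−3·-3/2)/(71/10)=225/71
row 3: denom=6−1·10/71=416/71; d'=(-15−1·225/71)/(416/71)=-645/208
row 4: denom=10−2·71/208=969/104; d'=(-1−2·-645/208)/(969/104)=541/969
back: M4=541/969
back: M3=-645/208−71/208·541/969=-6379/1938
back: M2=225/71−10/71·-6379/1938=3520/969
back: M1=-3/2−3/10·3520/969=-1673/646
M: M0=0, M1=-1673/646, M2=3520/969, M3=-6379/1938, M4=541/969, M5=0
seg 0: a=-3, c=M0/2=0, d=(M1−M0)/(6·2)=-1673/7752, b=Δ0−h0·(2M0+M1)/6=2290/969
seg 1: a=0, c=M1/2=-1673/1292, d=(M2−M1)/(6·3)=12059/34884, b=Δ1−h1·(2M1+M2)/6=-439/1938
seg 2: a=-3, c=M2/2=1760/969, d=(M3−M2)/(6·1)=-1491/1292, b=Δ2−h2·(2M2+M3)/6=305/228
seg 3: a=-1, c=M3/2=-6379/3876, d=(M4−M3)/(6·2)=829/2584, b=Δ3−h3·(2M3+M4)/6=2923/1938
seg 4: a=-2, c=M4/2=541/1938, d=(M5−M4)/(6·3)=-541/17442, b=Δ4−h4·(2M4+M5)/6=-1187/969
t_q=7 → seg 3, τ=1; S=-1+2923/1938·τ+-6379/3876·τ²+829/2584·τ³=-6331/7752

  seg 0: a=-3 b=2290/969 c=0 d=-1673/7752
  seg 1: a=0 b=-439/1938 c=-1673/1292 d=12059/34884
  seg 2: a=-3 b=305/228 c=1760/969 d=-1491/1292
  seg 3: a=-1 b=2923/1938 c=-6379/3876 d=829/2584
  seg 4: a=-2 b=-1187/969 c=541/1938 d=-541/17442
S(7) = -6331/7752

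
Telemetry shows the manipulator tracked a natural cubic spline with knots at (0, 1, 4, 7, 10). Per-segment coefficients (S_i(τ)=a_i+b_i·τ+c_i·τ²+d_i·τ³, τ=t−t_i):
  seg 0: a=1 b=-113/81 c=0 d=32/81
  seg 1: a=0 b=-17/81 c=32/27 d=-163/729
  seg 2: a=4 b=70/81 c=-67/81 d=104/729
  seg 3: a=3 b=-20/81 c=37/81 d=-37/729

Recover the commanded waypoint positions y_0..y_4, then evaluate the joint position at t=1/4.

y_0 = S_0(0) = a_0 = 1
y_1 = S_1(0) = a_1 = 0
y_2 = S_2(0) = a_2 = 4
y_3 = S_3(0) = a_3 = 3
y_4 = S_3(3) = 5
t_q=1/4 is in segment 0 (τ=1/4); S_0(τ)=71/108

y_0=1 y_1=0 y_2=4 y_3=3 y_4=5
S(1/4) = 71/108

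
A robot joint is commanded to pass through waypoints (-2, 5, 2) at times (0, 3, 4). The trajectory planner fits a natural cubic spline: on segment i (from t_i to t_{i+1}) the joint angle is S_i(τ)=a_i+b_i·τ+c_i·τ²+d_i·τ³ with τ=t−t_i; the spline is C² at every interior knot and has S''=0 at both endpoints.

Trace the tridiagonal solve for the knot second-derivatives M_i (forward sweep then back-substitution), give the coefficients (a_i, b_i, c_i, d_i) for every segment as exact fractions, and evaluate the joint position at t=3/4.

Δ: Δ0=7/3, Δ1=-3
row 1: diag=8, rhs=-32; c'=1/8, d'=-4
back: M1=-4
M: M0=0, M1=-4, M2=0
seg 0: a=-2, c=M0/2=0, d=(M1−M0)/(6·3)=-2/9, b=Δ0−h0·(2M0+M1)/6=13/3
seg 1: a=5, c=M1/2=-2, d=(M2−M1)/(6·1)=2/3, b=Δ1−h1·(2M1+M2)/6=-5/3
t_q=3/4 → seg 0, τ=3/4; S=-2+13/3·τ+0·τ²+-2/9·τ³=37/32

  seg 0: a=-2 b=13/3 c=0 d=-2/9
  seg 1: a=5 b=-5/3 c=-2 d=2/3
S(3/4) = 37/32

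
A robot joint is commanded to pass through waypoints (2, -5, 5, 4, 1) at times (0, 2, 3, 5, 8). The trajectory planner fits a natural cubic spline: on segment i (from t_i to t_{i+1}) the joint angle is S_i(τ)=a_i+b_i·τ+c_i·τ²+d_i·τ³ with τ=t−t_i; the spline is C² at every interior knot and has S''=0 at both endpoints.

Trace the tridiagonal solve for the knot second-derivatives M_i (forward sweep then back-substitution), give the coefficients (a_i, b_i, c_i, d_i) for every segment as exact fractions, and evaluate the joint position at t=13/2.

Δ: Δ0=-7/2, Δ1=10, Δ2=-1/2, Δ3=-1
row 1: diag=6, rhs=81; c'=1/6, d'=27/2
row 2: denom=6−1·1/6=35/6; d'=(-63−1·27/2)/(35/6)=-459/35
row 3: denom=10−2·12/35=326/35; d'=(-3−2·-459/35)/(326/35)=813/326
back: M3=813/326
back: M2=-459/35−12/35·813/326=-2277/163
back: M1=27/2−1/6·-2277/163=2580/163
M: M0=0, M1=2580/163, M2=-2277/163, M3=813/326, M4=0
seg 0: a=2, c=M0/2=0, d=(M1−M0)/(6·2)=215/163, b=Δ0−h0·(2M0+M1)/6=-2861/326
seg 1: a=-5, c=M1/2=1290/163, d=(M2−M1)/(6·1)=-1619/326, b=Δ1−h1·(2M1+M2)/6=2299/326
seg 2: a=5, c=M2/2=-2277/326, d=(M3−M2)/(6·2)=1789/1304, b=Δ2−h2·(2M2+M3)/6=1301/163
seg 3: a=4, c=M3/2=813/652, d=(M4−M3)/(6·3)=-271/1956, b=Δ3−h3·(2M3+M4)/6=-1139/326
t_q=13/2 → seg 3, τ=3/2; S=4+-1139/326·τ+813/652·τ²+-271/1956·τ³=5723/5216

  seg 0: a=2 b=-2861/326 c=0 d=215/163
  seg 1: a=-5 b=2299/326 c=1290/163 d=-1619/326
  seg 2: a=5 b=1301/163 c=-2277/326 d=1789/1304
  seg 3: a=4 b=-1139/326 c=813/652 d=-271/1956
S(13/2) = 5723/5216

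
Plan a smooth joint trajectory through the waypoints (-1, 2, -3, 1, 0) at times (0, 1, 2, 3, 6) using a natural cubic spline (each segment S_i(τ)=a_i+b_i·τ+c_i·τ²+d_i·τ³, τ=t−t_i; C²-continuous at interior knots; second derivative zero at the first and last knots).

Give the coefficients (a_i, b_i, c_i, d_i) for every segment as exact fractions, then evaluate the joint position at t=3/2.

Δ: Δ0=3, Δ1=-5, Δ2=4, Δ3=-1/3
row 1: diag=4, rhs=-48; c'=1/4, d'=-12
row 2: denom=4−1·1/4=15/4; d'=(54−1·-12)/(15/4)=88/5
row 3: denom=8−1·4/15=116/15; d'=(-26−1·88/5)/(116/15)=-327/58
back: M3=-327/58
back: M2=88/5−4/15·-327/58=554/29
back: M1=-12−1/4·554/29=-973/58
M: M0=0, M1=-973/58, M2=554/29, M3=-327/58, M4=0
seg 0: a=-1, c=M0/2=0, d=(M1−M0)/(6·1)=-973/348, b=Δ0−h0·(2M0+M1)/6=2017/348
seg 1: a=2, c=M1/2=-973/116, d=(M2−M1)/(6·1)=2081/348, b=Δ1−h1·(2M1+M2)/6=-451/174
seg 2: a=-3, c=M2/2=277/29, d=(M3−M2)/(6·1)=-1435/348, b=Δ2−h2·(2M2+M3)/6=-497/348
seg 3: a=1, c=M3/2=-327/116, d=(M4−M3)/(6·3)=109/348, b=Δ3−h3·(2M3+M4)/6=923/174
t_q=3/2 → seg 1, τ=1/2; S=2+-451/174·τ+-973/116·τ²+2081/348·τ³=-599/928

  seg 0: a=-1 b=2017/348 c=0 d=-973/348
  seg 1: a=2 b=-451/174 c=-973/116 d=2081/348
  seg 2: a=-3 b=-497/348 c=277/29 d=-1435/348
  seg 3: a=1 b=923/174 c=-327/116 d=109/348
S(3/2) = -599/928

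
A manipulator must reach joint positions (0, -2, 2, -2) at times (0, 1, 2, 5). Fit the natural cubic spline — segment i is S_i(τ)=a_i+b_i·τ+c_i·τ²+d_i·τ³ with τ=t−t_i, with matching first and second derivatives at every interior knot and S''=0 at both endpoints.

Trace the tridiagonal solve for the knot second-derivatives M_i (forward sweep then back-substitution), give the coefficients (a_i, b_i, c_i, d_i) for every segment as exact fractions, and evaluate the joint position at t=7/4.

  seg 0: a=0 b=-346/93 c=0 d=160/93
  seg 1: a=-2 b=134/93 c=160/31 d=-242/93
  seg 2: a=2 b=368/93 c=-82/31 d=82/279
S(7/4) = 879/992

Δ: Δ0=-2, Δ1=4, Δ2=-4/3
row 1: diag=4, rhs=36; c'=1/4, d'=9
row 2: denom=8−1·1/4=31/4; d'=(-32−1·9)/(31/4)=-164/31
back: M2=-164/31
back: M1=9−1/4·-164/31=320/31
M: M0=0, M1=320/31, M2=-164/31, M3=0
seg 0: a=0, c=M0/2=0, d=(M1−M0)/(6·1)=160/93, b=Δ0−h0·(2M0+M1)/6=-346/93
seg 1: a=-2, c=M1/2=160/31, d=(M2−M1)/(6·1)=-242/93, b=Δ1−h1·(2M1+M2)/6=134/93
seg 2: a=2, c=M2/2=-82/31, d=(M3−M2)/(6·3)=82/279, b=Δ2−h2·(2M2+M3)/6=368/93
t_q=7/4 → seg 1, τ=3/4; S=-2+134/93·τ+160/31·τ²+-242/93·τ³=879/992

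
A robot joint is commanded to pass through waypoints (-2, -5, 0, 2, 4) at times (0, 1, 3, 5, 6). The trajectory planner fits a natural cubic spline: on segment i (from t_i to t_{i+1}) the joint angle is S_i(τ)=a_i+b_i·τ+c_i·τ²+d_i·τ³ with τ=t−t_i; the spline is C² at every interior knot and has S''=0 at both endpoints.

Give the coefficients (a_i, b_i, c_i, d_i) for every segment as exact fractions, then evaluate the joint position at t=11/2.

  seg 0: a=-2 b=-41/10 c=0 d=11/10
  seg 1: a=-5 b=-4/5 c=33/10 d=-33/40
  seg 2: a=0 b=5/2 c=-33/20 d=9/20
  seg 3: a=2 b=13/10 c=21/20 d=-7/20
S(11/2) = 459/160

Δ: Δ0=-3, Δ1=5/2, Δ2=1, Δ3=2
row 1: diag=6, rhs=33; c'=1/3, d'=11/2
row 2: denom=8−2·1/3=22/3; d'=(-9−2·11/2)/(22/3)=-30/11
row 3: denom=6−2·3/11=60/11; d'=(6−2·-30/11)/(60/11)=21/10
back: M3=21/10
back: M2=-30/11−3/11·21/10=-33/10
back: M1=11/2−1/3·-33/10=33/5
M: M0=0, M1=33/5, M2=-33/10, M3=21/10, M4=0
seg 0: a=-2, c=M0/2=0, d=(M1−M0)/(6·1)=11/10, b=Δ0−h0·(2M0+M1)/6=-41/10
seg 1: a=-5, c=M1/2=33/10, d=(M2−M1)/(6·2)=-33/40, b=Δ1−h1·(2M1+M2)/6=-4/5
seg 2: a=0, c=M2/2=-33/20, d=(M3−M2)/(6·2)=9/20, b=Δ2−h2·(2M2+M3)/6=5/2
seg 3: a=2, c=M3/2=21/20, d=(M4−M3)/(6·1)=-7/20, b=Δ3−h3·(2M3+M4)/6=13/10
t_q=11/2 → seg 3, τ=1/2; S=2+13/10·τ+21/20·τ²+-7/20·τ³=459/160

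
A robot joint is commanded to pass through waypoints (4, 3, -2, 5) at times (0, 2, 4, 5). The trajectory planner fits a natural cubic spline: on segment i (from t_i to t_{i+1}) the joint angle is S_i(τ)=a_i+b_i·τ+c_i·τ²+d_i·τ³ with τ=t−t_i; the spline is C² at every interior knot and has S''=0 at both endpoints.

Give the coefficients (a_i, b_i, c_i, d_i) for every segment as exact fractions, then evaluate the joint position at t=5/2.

Δ: Δ0=-1/2, Δ1=-5/2, Δ2=7
row 1: diag=8, rhs=-12; c'=1/4, d'=-3/2
row 2: denom=6−2·1/4=11/2; d'=(57−2·-3/2)/(11/2)=120/11
back: M2=120/11
back: M1=-3/2−1/4·120/11=-93/22
M: M0=0, M1=-93/22, M2=120/11, M3=0
seg 0: a=4, c=M0/2=0, d=(M1−M0)/(6·2)=-31/88, b=Δ0−h0·(2M0+M1)/6=10/11
seg 1: a=3, c=M1/2=-93/44, d=(M2−M1)/(6·2)=111/88, b=Δ1−h1·(2M1+M2)/6=-73/22
seg 2: a=-2, c=M2/2=60/11, d=(M3−M2)/(6·1)=-20/11, b=Δ2−h2·(2M2+M3)/6=37/11
t_q=5/2 → seg 1, τ=1/2; S=3+-73/22·τ+-93/44·τ²+111/88·τ³=683/704

  seg 0: a=4 b=10/11 c=0 d=-31/88
  seg 1: a=3 b=-73/22 c=-93/44 d=111/88
  seg 2: a=-2 b=37/11 c=60/11 d=-20/11
S(5/2) = 683/704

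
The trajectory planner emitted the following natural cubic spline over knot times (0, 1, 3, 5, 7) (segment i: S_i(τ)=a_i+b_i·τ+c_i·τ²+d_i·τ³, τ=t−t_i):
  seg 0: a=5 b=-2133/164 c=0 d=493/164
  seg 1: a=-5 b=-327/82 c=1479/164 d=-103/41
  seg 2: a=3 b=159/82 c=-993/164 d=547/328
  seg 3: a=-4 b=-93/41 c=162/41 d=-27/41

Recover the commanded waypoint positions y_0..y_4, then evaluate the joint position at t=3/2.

y_0 = S_0(0) = a_0 = 5
y_1 = S_1(0) = a_1 = -5
y_2 = S_2(0) = a_2 = 3
y_3 = S_3(0) = a_3 = -4
y_4 = S_3(2) = 2
t_q=3/2 is in segment 1 (τ=1/2); S_1(τ)=-3315/656

y_0=5 y_1=-5 y_2=3 y_3=-4 y_4=2
S(3/2) = -3315/656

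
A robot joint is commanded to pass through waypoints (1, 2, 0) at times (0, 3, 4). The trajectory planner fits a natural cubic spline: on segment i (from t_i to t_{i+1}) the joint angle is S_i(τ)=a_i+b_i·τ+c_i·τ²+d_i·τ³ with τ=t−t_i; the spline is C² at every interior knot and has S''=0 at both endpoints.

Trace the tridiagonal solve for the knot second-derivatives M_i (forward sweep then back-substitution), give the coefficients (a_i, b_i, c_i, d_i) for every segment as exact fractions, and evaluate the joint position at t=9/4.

Δ: Δ0=1/3, Δ1=-2
row 1: diag=8, rhs=-14; c'=1/8, d'=-7/4
back: M1=-7/4
M: M0=0, M1=-7/4, M2=0
seg 0: a=1, c=M0/2=0, d=(M1−M0)/(6·3)=-7/72, b=Δ0−h0·(2M0+M1)/6=29/24
seg 1: a=2, c=M1/2=-7/8, d=(M2−M1)/(6·1)=7/24, b=Δ1−h1·(2M1+M2)/6=-17/12
t_q=9/4 → seg 0, τ=9/4; S=1+29/24·τ+0·τ²+-7/72·τ³=1337/512

  seg 0: a=1 b=29/24 c=0 d=-7/72
  seg 1: a=2 b=-17/12 c=-7/8 d=7/24
S(9/4) = 1337/512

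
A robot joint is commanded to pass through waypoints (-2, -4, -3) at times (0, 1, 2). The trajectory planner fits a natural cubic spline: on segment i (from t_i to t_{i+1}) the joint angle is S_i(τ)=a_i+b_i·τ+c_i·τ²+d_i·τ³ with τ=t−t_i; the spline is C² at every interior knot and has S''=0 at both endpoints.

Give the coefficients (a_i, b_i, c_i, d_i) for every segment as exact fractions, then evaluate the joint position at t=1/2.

  seg 0: a=-2 b=-11/4 c=0 d=3/4
  seg 1: a=-4 b=-1/2 c=9/4 d=-3/4
S(1/2) = -105/32

Δ: Δ0=-2, Δ1=1
row 1: diag=4, rhs=18; c'=1/4, d'=9/2
back: M1=9/2
M: M0=0, M1=9/2, M2=0
seg 0: a=-2, c=M0/2=0, d=(M1−M0)/(6·1)=3/4, b=Δ0−h0·(2M0+M1)/6=-11/4
seg 1: a=-4, c=M1/2=9/4, d=(M2−M1)/(6·1)=-3/4, b=Δ1−h1·(2M1+M2)/6=-1/2
t_q=1/2 → seg 0, τ=1/2; S=-2+-11/4·τ+0·τ²+3/4·τ³=-105/32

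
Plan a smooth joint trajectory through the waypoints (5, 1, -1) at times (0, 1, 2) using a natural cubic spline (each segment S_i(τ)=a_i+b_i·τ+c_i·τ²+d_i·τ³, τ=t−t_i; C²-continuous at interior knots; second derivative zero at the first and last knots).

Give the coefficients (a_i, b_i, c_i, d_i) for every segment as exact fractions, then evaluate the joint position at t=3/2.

Δ: Δ0=-4, Δ1=-2
row 1: diag=4, rhs=12; c'=1/4, d'=3
back: M1=3
M: M0=0, M1=3, M2=0
seg 0: a=5, c=M0/2=0, d=(M1−M0)/(6·1)=1/2, b=Δ0−h0·(2M0+M1)/6=-9/2
seg 1: a=1, c=M1/2=3/2, d=(M2−M1)/(6·1)=-1/2, b=Δ1−h1·(2M1+M2)/6=-3
t_q=3/2 → seg 1, τ=1/2; S=1+-3·τ+3/2·τ²+-1/2·τ³=-3/16

  seg 0: a=5 b=-9/2 c=0 d=1/2
  seg 1: a=1 b=-3 c=3/2 d=-1/2
S(3/2) = -3/16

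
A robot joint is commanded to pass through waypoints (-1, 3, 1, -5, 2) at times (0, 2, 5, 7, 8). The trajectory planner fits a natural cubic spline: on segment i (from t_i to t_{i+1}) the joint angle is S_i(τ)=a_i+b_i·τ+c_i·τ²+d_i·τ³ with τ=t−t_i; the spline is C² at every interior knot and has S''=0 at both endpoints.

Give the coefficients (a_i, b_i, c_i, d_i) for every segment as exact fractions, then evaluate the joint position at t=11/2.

Δ: Δ0=2, Δ1=-2/3, Δ2=-3, Δ3=7
row 1: diag=10, rhs=-16; c'=3/10, d'=-8/5
row 2: denom=10−3·3/10=91/10; d'=(-14−3·-8/5)/(91/10)=-92/91
row 3: denom=6−2·20/91=506/91; d'=(60−2·-92/91)/(506/91)=2822/253
back: M3=2822/253
back: M2=-92/91−20/91·2822/253=-876/253
back: M1=-8/5−3/10·-876/253=-142/253
M: M0=0, M1=-142/253, M2=-876/253, M3=2822/253, M4=0
seg 0: a=-1, c=M0/2=0, d=(M1−M0)/(6·2)=-71/1518, b=Δ0−h0·(2M0+M1)/6=1660/759
seg 1: a=3, c=M1/2=-71/253, d=(M2−M1)/(6·3)=-367/2277, b=Δ1−h1·(2M1+M2)/6=1234/759
seg 2: a=1, c=M2/2=-438/253, d=(M3−M2)/(6·2)=1849/1518, b=Δ2−h2·(2M2+M3)/6=-3347/759
seg 3: a=-5, c=M3/2=1411/253, d=(M4−M3)/(6·1)=-1411/759, b=Δ3−h3·(2M3+M4)/6=2491/759
t_q=11/2 → seg 2, τ=1/2; S=1+-3347/759·τ+-438/253·τ²+1849/1518·τ³=-6013/4048

  seg 0: a=-1 b=1660/759 c=0 d=-71/1518
  seg 1: a=3 b=1234/759 c=-71/253 d=-367/2277
  seg 2: a=1 b=-3347/759 c=-438/253 d=1849/1518
  seg 3: a=-5 b=2491/759 c=1411/253 d=-1411/759
S(11/2) = -6013/4048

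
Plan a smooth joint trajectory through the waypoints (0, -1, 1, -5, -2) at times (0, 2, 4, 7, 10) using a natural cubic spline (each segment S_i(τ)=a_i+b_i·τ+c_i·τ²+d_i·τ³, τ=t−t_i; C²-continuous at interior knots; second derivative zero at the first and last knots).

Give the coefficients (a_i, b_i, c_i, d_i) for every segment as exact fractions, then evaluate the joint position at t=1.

  seg 0: a=0 b=-311/280 c=0 d=171/1120
  seg 1: a=-1 b=101/140 c=513/560 d=-87/224
  seg 2: a=1 b=-11/40 c=-99/70 d=47/168
  seg 3: a=-5 b=-169/140 c=309/280 d=-103/840
S(1) = -1073/1120

Δ: Δ0=-1/2, Δ1=1, Δ2=-2, Δ3=1
row 1: diag=8, rhs=9; c'=1/4, d'=9/8
row 2: denom=10−2·1/4=19/2; d'=(-18−2·9/8)/(19/2)=-81/38
row 3: denom=12−3·6/19=210/19; d'=(18−3·-81/38)/(210/19)=309/140
back: M3=309/140
back: M2=-81/38−6/19·309/140=-99/35
back: M1=9/8−1/4·-99/35=513/280
M: M0=0, M1=513/280, M2=-99/35, M3=309/140, M4=0
seg 0: a=0, c=M0/2=0, d=(M1−M0)/(6·2)=171/1120, b=Δ0−h0·(2M0+M1)/6=-311/280
seg 1: a=-1, c=M1/2=513/560, d=(M2−M1)/(6·2)=-87/224, b=Δ1−h1·(2M1+M2)/6=101/140
seg 2: a=1, c=M2/2=-99/70, d=(M3−M2)/(6·3)=47/168, b=Δ2−h2·(2M2+M3)/6=-11/40
seg 3: a=-5, c=M3/2=309/280, d=(M4−M3)/(6·3)=-103/840, b=Δ3−h3·(2M3+M4)/6=-169/140
t_q=1 → seg 0, τ=1; S=0+-311/280·τ+0·τ²+171/1120·τ³=-1073/1120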